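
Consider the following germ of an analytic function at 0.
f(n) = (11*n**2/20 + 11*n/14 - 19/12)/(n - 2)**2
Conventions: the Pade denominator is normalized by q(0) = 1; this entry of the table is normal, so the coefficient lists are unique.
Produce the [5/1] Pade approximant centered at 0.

The Pade approximant has numerator coefficients [-19/48, 119221/2020032, 844561/5050080, 844561/13466880, 844561/40400640, 844561/161602560]; denominator coefficients [1, -3925/6012].

Taylor coefficients needed (expand at 0): a_0 = -19/48, a_1 = -67/336, a_2 = 83/2240, a_3 = 73/840, a_4 = 2087/26880, a_5 = 501/8960, a_6 = 785/21504.
Write the denominator as Q(n) = 1 + q1*n. Requiring Q*f - P = O(n^7) with deg P <= 5 kills the coefficients of n^6..n^6 in Q*f:
  n^6: a_6 + q1*a_5 = 0, i.e. 785/21504 + (501/8960)*q1 = 0.
Solving this linear system: q1 = -3925/6012.
The numerator is Q*f truncated at degree 5: P0 = a_0 = -19/48; P1 = a_1 + q1*a_0 = 119221/2020032; P2 = a_2 + q1*a_1 = 844561/5050080; P3 = a_3 + q1*a_2 = 844561/13466880; P4 = a_4 + q1*a_3 = 844561/40400640; P5 = a_5 + q1*a_4 = 844561/161602560.


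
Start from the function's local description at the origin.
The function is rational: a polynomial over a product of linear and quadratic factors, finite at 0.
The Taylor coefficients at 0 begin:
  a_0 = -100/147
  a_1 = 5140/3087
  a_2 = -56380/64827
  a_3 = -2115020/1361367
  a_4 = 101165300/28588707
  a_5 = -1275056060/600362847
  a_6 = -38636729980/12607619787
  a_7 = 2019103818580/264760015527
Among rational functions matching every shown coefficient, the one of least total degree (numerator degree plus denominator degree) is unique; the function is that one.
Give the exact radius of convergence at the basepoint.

No rational of total degree below 4 reproduces all 8 coefficients; solving the [1/3] Pade equations on them gives f(v) = (10/7 - 2*v)/((v - 7/2)*(v**2 + 4*v/5 + 3/5)), whose expansion matches every shown term.
Denominator factor (v - 7/2): pole of order 1 at 7/2, modulus 7/2.
Denominator factor (v**2 + 4*v/5 + 3/5): discriminant -44/25, complex-conjugate roots (-2/5) + ((1/5)*sqrt(11))*i and (-2/5) - ((1/5)*sqrt(11))*i; poles of order 1, moduli (1/5)*sqrt(15) and (1/5)*sqrt(15).
The radius of convergence is the smallest modulus among the singular points: (1/5)*sqrt(15).

The radius of convergence is (1/5)*sqrt(15).


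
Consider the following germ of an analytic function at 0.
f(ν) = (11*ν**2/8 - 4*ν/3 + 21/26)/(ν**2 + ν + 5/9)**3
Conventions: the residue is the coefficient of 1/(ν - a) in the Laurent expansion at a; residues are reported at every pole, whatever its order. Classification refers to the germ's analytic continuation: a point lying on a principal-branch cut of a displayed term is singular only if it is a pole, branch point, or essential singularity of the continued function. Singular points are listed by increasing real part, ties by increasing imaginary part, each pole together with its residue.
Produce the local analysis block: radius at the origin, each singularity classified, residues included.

Radius of convergence at 0: (1/3)*sqrt(5).
At (-1/2) - ((1/6)*sqrt(11))*i: a pole of order 3; residue ((296919/138424)*sqrt(11))*i.
At (-1/2) + ((1/6)*sqrt(11))*i: a pole of order 3; residue -((296919/138424)*sqrt(11))*i.

Denominator factor (ν**2 + ν + 5/9)^3: discriminant -11/9, complex-conjugate roots (-1/2) + ((1/6)*sqrt(11))*i and (-1/2) - ((1/6)*sqrt(11))*i; poles of order 3, moduli (1/3)*sqrt(5) and (1/3)*sqrt(5).
The radius of convergence is the smallest modulus among the singular points: (1/3)*sqrt(5).
The factor ν**2 + ν + 5/9 splits as (ν - a)(ν - a') with a = (-1/2) - ((1/6)*sqrt(11))*i, a' = (-1/2) + ((1/6)*sqrt(11))*i. At the order-3 pole a set g(ν) = (ν - a)^3*f(ν) = [11*ν**2/8 - 4*ν/3 + 21/26] / (ν - a')^3.
Order-3 pole: residue = g''(a)/2; g''((-1/2) - ((1/6)*sqrt(11))*i) = ((296919/69212)*sqrt(11))*i, so the residue is ((296919/138424)*sqrt(11))*i.
The factor ν**2 + ν + 5/9 splits as (ν - a)(ν - a') with a = (-1/2) + ((1/6)*sqrt(11))*i, a' = (-1/2) - ((1/6)*sqrt(11))*i. At the order-3 pole a set g(ν) = (ν - a)^3*f(ν) = [11*ν**2/8 - 4*ν/3 + 21/26] / (ν - a')^3.
Order-3 pole: residue = g''(a)/2; g''((-1/2) + ((1/6)*sqrt(11))*i) = -((296919/69212)*sqrt(11))*i, so the residue is -((296919/138424)*sqrt(11))*i.
List the singular points by increasing real part (a conjugate pair: the negative imaginary part first).


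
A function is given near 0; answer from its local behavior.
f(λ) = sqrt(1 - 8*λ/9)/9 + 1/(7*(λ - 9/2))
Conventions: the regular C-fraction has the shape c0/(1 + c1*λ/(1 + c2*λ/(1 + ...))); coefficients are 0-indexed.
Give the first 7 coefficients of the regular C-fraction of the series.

Taylor coefficients (expand at 0): a_0 = 5/63, a_1 = -32/567, a_2 = -64/5103, a_3 = -80/15309, a_4 = -128/45927, a_5 = -704/413343, a_6 = -37760/33480783.
c0 = a_0 = 5/63. Peel one level at a time: if S = 1 + c*λ/S' with S'(0) = 1, then c is the λ-coefficient of S and S' = c*λ/(S - 1).
S_1 = c0/f = 1 + (32/45)*λ + (448/675)*λ^2 + ...; c1 = 32/45.
S_2 = c1*λ/(S_1 - 1) = 1 + (-14/15)*λ + (-7/162)*λ^2 + ...; c2 = -14/15.
S_3 = c2*λ/(S_2 - 1) = 1 + (-5/108)*λ + (-215/11664)*λ^2 + ...; c3 = -5/108.
S_4 = c3*λ/(S_3 - 1) = 1 + (-43/108)*λ + (-1/18)*λ^2 + ...; c4 = -43/108.
S_5 = c4*λ/(S_4 - 1) = 1 + (-6/43)*λ + (-1952/49923)*λ^2 + ...; c5 = -6/43.
S_6 = c5*λ/(S_5 - 1) = 1 + (-976/3483)*λ + ...; c6 = -976/3483.

The regular C-fraction coefficients are [5/63, 32/45, -14/15, -5/108, -43/108, -6/43, -976/3483].


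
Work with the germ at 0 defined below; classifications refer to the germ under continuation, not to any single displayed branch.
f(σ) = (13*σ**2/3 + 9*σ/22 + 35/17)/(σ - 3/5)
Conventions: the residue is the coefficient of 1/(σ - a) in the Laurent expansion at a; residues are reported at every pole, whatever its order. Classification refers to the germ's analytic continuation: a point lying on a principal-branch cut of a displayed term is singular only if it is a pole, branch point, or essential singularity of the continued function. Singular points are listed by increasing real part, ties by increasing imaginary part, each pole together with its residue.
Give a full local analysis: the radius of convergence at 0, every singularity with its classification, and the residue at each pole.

Radius of convergence at 0: 3/5.
At 3/5: a pole of order 1; residue 36131/9350.

Denominator factor (σ - 3/5): pole of order 1 at 3/5, modulus 3/5.
The radius of convergence is the smallest modulus among the singular points: 3/5.
At the order-1 pole 3/5 set g(σ) = (σ - (3/5))*f(σ) = 13*σ**2/3 + 9*σ/22 + 35/17.
Simple pole: residue = g(a) at a = 3/5, which is 36131/9350.


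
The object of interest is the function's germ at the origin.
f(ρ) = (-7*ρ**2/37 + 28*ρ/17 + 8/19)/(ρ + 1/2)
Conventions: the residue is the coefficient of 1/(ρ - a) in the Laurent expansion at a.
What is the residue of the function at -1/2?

At the order-1 pole -1/2 set g(ρ) = (ρ - (-1/2))*f(ρ) = -7*ρ**2/37 + 28*ρ/17 + 8/19.
Simple pole: residue = g(a) at a = -1/2, which is -21501/47804.

The residue is -21501/47804.


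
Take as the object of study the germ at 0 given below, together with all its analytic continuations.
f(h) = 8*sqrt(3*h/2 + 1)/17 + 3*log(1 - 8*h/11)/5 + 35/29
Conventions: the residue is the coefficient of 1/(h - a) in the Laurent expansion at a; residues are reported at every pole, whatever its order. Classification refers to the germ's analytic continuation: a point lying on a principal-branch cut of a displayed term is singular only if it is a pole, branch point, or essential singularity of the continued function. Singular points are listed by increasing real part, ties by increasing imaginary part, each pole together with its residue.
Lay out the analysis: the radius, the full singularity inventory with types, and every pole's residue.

Branch term (3/5)*log(1 - h/(11/8)): its argument vanishes at h = 11/8, a logarithmic branch point, modulus 11/8.
Branch term (8/17)*sqrt(1 - h/(-2/3)): its argument vanishes at h = -2/3, a square-root branch point, modulus 2/3.
The radius of convergence is the smallest modulus among the singular points: 2/3.
List the singular points by increasing real part (a conjugate pair: the negative imaginary part first).

Radius of convergence at 0: 2/3.
At -2/3: an algebraic (square-root) branch point.
At 11/8: a logarithmic branch point.


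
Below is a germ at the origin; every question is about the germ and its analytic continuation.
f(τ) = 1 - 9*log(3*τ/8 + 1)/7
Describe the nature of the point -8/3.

The term (-9/7)*log(1 - τ/(-8/3)) has argument 1 - -8/3/(-8/3) = 0 at -8/3: a logarithmic (infinitely-sheeted) branch point; the remaining terms are analytic or single-valued there.

The point is a logarithmic branch point.


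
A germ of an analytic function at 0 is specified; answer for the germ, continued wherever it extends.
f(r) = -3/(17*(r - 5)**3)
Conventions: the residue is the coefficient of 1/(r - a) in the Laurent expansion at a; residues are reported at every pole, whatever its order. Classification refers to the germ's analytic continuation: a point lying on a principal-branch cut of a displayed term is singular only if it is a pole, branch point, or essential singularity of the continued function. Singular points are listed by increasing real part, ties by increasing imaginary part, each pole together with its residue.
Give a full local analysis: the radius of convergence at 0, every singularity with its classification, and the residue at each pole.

Denominator factor (r - 5)^3: pole of order 3 at 5, modulus 5.
The radius of convergence is the smallest modulus among the singular points: 5.
At the order-3 pole 5 set g(r) = (r - (5))^3*f(r) = -3/17.
Order-3 pole: residue = g''(a)/2; g''(5) = 0, so the residue is 0.

Radius of convergence at 0: 5.
At 5: a pole of order 3; residue 0.


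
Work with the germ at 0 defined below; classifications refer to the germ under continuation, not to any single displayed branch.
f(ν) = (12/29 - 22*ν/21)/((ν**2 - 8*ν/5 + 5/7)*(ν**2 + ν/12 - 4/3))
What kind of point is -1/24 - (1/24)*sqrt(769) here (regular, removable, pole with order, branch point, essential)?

The denominator factor ν**2 + ν/12 - 4/3 vanishes at -1/24 - (1/24)*sqrt(769) and appears to the power 1; the numerator there equals 3343/7308 + (11/252)*sqrt(769), nonzero, and no other factor vanishes.
Hence a pole whose order is the multiplicity, 1.

The point is a pole of order 1.


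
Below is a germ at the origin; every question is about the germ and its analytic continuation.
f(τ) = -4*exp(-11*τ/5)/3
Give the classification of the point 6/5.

There is no denominator, hence no pole anywhere.
The factor exp(-11*τ/5) is entire.
So the germ continues analytically to 6/5.

The point is a regular point.


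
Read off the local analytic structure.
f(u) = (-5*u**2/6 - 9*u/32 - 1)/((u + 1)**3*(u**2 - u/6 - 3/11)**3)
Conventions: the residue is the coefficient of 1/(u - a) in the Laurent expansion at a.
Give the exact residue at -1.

At the order-3 pole -1 set g(u) = (u - (-1))^3*f(u) = (-5*u**2/6 - 9*u/32 - 1)/(u**2 - u/6 - 3/11)**3.
Order-3 pole: residue = g''(a)/2; g''(-1) = -161152348995/1429848598, so the residue is -161152348995/2859697196.

The residue is -161152348995/2859697196.


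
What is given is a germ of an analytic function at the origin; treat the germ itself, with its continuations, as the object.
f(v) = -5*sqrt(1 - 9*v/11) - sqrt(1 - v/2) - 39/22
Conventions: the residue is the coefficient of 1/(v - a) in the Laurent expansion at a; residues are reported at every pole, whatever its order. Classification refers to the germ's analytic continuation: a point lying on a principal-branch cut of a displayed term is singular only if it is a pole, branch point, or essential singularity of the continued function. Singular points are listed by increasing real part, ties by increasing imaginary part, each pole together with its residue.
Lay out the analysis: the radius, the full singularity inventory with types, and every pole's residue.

Branch term (-1)*sqrt(1 - v/(2)): its argument vanishes at v = 2, a square-root branch point, modulus 2.
Branch term (-5)*sqrt(1 - v/(11/9)): its argument vanishes at v = 11/9, a square-root branch point, modulus 11/9.
The radius of convergence is the smallest modulus among the singular points: 11/9.
List the singular points by increasing real part (a conjugate pair: the negative imaginary part first).

Radius of convergence at 0: 11/9.
At 11/9: an algebraic (square-root) branch point.
At 2: an algebraic (square-root) branch point.


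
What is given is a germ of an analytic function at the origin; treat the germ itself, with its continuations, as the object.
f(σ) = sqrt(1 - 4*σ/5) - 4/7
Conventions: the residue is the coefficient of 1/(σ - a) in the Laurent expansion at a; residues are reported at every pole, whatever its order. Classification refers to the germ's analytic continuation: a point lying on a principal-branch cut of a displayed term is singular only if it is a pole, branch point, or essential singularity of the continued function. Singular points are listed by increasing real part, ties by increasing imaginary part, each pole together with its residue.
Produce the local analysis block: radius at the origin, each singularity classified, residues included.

Radius of convergence at 0: 5/4.
At 5/4: an algebraic (square-root) branch point.

Branch term (1)*sqrt(1 - σ/(5/4)): its argument vanishes at σ = 5/4, a square-root branch point, modulus 5/4.
The radius of convergence is the smallest modulus among the singular points: 5/4.


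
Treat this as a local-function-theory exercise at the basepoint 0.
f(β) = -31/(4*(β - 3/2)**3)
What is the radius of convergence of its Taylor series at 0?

Denominator factor (β - 3/2)^3: pole of order 3 at 3/2, modulus 3/2.
The radius of convergence is the smallest modulus among the singular points: 3/2.

The radius of convergence is 3/2.


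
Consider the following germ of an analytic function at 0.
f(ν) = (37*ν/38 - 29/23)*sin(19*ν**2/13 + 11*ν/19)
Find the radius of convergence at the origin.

The radius of convergence is infinite.

The factor sin(19*ν**2/13 + 11*ν/19) is entire and contributes no finite singular point.
The polynomial part has no poles.
No finite singular points: the Taylor series at 0 converges everywhere.


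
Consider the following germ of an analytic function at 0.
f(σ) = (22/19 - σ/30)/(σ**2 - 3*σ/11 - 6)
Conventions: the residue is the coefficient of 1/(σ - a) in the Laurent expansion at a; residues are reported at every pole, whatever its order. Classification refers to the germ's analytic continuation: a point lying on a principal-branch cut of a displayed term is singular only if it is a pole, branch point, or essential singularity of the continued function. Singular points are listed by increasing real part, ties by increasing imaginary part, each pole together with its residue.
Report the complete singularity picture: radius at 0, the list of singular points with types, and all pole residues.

Denominator factor (σ**2 - 3*σ/11 - 6): discriminant 2913/121, real irrational roots 3/22 + (1/22)*sqrt(2913) and 3/22 - (1/22)*sqrt(2913); poles of order 1, moduli 3/22 + (1/22)*sqrt(2913) and -3/22 + (1/22)*sqrt(2913).
The radius of convergence is the smallest modulus among the singular points: -3/22 + (1/22)*sqrt(2913).
The factor σ**2 - 3*σ/11 - 6 splits as (σ - a)(σ - a') with a = 3/22 - (1/22)*sqrt(2913), a' = 3/22 + (1/22)*sqrt(2913). At the order-1 pole a set g(σ) = (σ - a)*f(σ) = [22/19 - σ/30] / (σ - a').
Simple pole: residue = g(a) at a = 3/22 - (1/22)*sqrt(2913), which is -1/60 - (1607/368980)*sqrt(2913).
The factor σ**2 - 3*σ/11 - 6 splits as (σ - a)(σ - a') with a = 3/22 + (1/22)*sqrt(2913), a' = 3/22 - (1/22)*sqrt(2913). At the order-1 pole a set g(σ) = (σ - a)*f(σ) = [22/19 - σ/30] / (σ - a').
Simple pole: residue = g(a) at a = 3/22 + (1/22)*sqrt(2913), which is -1/60 + (1607/368980)*sqrt(2913).
List the singular points by increasing real part (a conjugate pair: the negative imaginary part first).

Radius of convergence at 0: -3/22 + (1/22)*sqrt(2913).
At 3/22 - (1/22)*sqrt(2913): a pole of order 1; residue -1/60 - (1607/368980)*sqrt(2913).
At 3/22 + (1/22)*sqrt(2913): a pole of order 1; residue -1/60 + (1607/368980)*sqrt(2913).


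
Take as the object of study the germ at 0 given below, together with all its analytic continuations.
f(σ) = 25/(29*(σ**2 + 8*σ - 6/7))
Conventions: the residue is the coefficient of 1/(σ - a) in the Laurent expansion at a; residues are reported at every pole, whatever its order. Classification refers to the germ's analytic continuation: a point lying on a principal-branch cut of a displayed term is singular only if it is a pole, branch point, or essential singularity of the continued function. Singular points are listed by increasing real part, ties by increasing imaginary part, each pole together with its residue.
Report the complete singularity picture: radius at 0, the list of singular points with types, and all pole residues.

Radius of convergence at 0: -4 + (1/7)*sqrt(826).
At -4 - (1/7)*sqrt(826): a pole of order 1; residue -(25/6844)*sqrt(826).
At -4 + (1/7)*sqrt(826): a pole of order 1; residue (25/6844)*sqrt(826).

Denominator factor (σ**2 + 8*σ - 6/7): discriminant 472/7, real irrational roots -4 + (1/7)*sqrt(826) and -4 - (1/7)*sqrt(826); poles of order 1, moduli -4 + (1/7)*sqrt(826) and 4 + (1/7)*sqrt(826).
The radius of convergence is the smallest modulus among the singular points: -4 + (1/7)*sqrt(826).
The factor σ**2 + 8*σ - 6/7 splits as (σ - a)(σ - a') with a = -4 - (1/7)*sqrt(826), a' = -4 + (1/7)*sqrt(826). At the order-1 pole a set g(σ) = (σ - a)*f(σ) = [25/29] / (σ - a').
Simple pole: residue = g(a) at a = -4 - (1/7)*sqrt(826), which is -(25/6844)*sqrt(826).
The factor σ**2 + 8*σ - 6/7 splits as (σ - a)(σ - a') with a = -4 + (1/7)*sqrt(826), a' = -4 - (1/7)*sqrt(826). At the order-1 pole a set g(σ) = (σ - a)*f(σ) = [25/29] / (σ - a').
Simple pole: residue = g(a) at a = -4 + (1/7)*sqrt(826), which is (25/6844)*sqrt(826).
List the singular points by increasing real part (a conjugate pair: the negative imaginary part first).


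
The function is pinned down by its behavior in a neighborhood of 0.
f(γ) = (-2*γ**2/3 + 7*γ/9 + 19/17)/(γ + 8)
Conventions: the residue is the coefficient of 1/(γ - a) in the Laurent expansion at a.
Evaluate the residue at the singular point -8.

The residue is -7309/153.

At the order-1 pole -8 set g(γ) = (γ - (-8))*f(γ) = -2*γ**2/3 + 7*γ/9 + 19/17.
Simple pole: residue = g(a) at a = -8, which is -7309/153.


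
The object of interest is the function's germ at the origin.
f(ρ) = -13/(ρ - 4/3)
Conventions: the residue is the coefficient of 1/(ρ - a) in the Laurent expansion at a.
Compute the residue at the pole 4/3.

At the order-1 pole 4/3 set g(ρ) = (ρ - (4/3))*f(ρ) = -13.
Simple pole: residue = g(a) at a = 4/3, which is -13.

The residue is -13.


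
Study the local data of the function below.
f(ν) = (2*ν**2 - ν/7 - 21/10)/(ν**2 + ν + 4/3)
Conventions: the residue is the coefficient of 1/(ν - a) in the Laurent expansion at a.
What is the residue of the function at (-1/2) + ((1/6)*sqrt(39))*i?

The residue is (-15/14) + ((388/1365)*sqrt(39))*i.

The factor ν**2 + ν + 4/3 splits as (ν - a)(ν - a') with a = (-1/2) + ((1/6)*sqrt(39))*i, a' = (-1/2) - ((1/6)*sqrt(39))*i. At the order-1 pole a set g(ν) = (ν - a)*f(ν) = [2*ν**2 - ν/7 - 21/10] / (ν - a').
Simple pole: residue = g(a) at a = (-1/2) + ((1/6)*sqrt(39))*i, which is (-15/14) + ((388/1365)*sqrt(39))*i.


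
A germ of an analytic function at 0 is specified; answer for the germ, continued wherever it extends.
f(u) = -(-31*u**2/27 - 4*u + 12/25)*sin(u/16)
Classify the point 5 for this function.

The point is a regular point.

There is no denominator, hence no pole anywhere.
The factor -sin(u/16) is entire.
So the germ continues analytically to 5.


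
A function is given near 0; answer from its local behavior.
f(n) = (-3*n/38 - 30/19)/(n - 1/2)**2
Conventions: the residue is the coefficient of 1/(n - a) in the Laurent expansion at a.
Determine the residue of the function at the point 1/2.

The residue is -3/38.

At the order-2 pole 1/2 set g(n) = (n - (1/2))^2*f(n) = -3*n/38 - 30/19.
Order-2 pole: residue = g'(a); g'(1/2) = -3/38, so the residue is -3/38.


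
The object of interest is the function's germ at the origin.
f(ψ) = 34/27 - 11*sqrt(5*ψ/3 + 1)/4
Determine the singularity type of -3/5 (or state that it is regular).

The point is an algebraic (square-root) branch point.

The term (-11/4)*sqrt(1 - ψ/(-3/5)) has argument 1 - -3/5/(-3/5) = 0 at -3/5: a square-root (algebraic, two-sheeted) branch point; the remaining terms are analytic or single-valued there.


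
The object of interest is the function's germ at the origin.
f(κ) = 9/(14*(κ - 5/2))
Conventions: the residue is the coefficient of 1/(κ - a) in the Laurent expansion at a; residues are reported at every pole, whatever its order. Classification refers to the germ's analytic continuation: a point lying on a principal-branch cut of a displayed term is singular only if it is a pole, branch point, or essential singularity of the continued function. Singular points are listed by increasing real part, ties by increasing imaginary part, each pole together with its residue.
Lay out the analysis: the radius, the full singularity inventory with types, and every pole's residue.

Radius of convergence at 0: 5/2.
At 5/2: a pole of order 1; residue 9/14.

Denominator factor (κ - 5/2): pole of order 1 at 5/2, modulus 5/2.
The radius of convergence is the smallest modulus among the singular points: 5/2.
At the order-1 pole 5/2 set g(κ) = (κ - (5/2))*f(κ) = 9/14.
Simple pole: residue = g(a) at a = 5/2, which is 9/14.


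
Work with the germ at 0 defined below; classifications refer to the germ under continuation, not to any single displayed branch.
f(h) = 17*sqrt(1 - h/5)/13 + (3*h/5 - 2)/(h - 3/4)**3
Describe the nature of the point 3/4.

The denominator factor h - 3/4 vanishes at 3/4 and appears to the power 3; the numerator there equals -31/20, nonzero, and no other factor vanishes.
The branch terms are analytic at this point.
Hence a pole whose order is the multiplicity, 3.

The point is a pole of order 3.


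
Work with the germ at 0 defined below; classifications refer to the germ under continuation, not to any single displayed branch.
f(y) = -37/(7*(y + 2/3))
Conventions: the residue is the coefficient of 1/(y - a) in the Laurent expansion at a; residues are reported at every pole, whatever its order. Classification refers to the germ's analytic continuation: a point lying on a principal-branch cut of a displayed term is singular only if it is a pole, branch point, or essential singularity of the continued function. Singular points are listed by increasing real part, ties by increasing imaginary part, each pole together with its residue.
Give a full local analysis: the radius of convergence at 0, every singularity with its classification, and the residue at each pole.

Denominator factor (y + 2/3): pole of order 1 at -2/3, modulus 2/3.
The radius of convergence is the smallest modulus among the singular points: 2/3.
At the order-1 pole -2/3 set g(y) = (y - (-2/3))*f(y) = -37/7.
Simple pole: residue = g(a) at a = -2/3, which is -37/7.

Radius of convergence at 0: 2/3.
At -2/3: a pole of order 1; residue -37/7.


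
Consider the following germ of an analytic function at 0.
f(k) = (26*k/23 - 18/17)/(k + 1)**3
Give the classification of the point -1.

The denominator factor k + 1 vanishes at -1 and appears to the power 3; the numerator there equals -856/391, nonzero, and no other factor vanishes.
Hence a pole whose order is the multiplicity, 3.

The point is a pole of order 3.


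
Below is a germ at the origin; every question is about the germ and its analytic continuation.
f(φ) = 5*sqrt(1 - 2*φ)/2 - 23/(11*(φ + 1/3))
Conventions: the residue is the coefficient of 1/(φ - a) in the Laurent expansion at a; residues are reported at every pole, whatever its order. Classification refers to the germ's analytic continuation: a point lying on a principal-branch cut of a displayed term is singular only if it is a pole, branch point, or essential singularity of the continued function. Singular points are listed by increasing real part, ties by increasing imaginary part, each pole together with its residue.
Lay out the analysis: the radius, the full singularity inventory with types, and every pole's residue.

Denominator factor (φ + 1/3): pole of order 1 at -1/3, modulus 1/3.
Branch term (5/2)*sqrt(1 - φ/(1/2)): its argument vanishes at φ = 1/2, a square-root branch point, modulus 1/2.
The radius of convergence is the smallest modulus among the singular points: 1/3.
The branch term is analytic at -1/3 and contributes nothing to the residue; only the rational part matters.
At the order-1 pole -1/3 set g(φ) = (φ - (-1/3))*(rational part) = -23/11.
Simple pole: residue = g(a) at a = -1/3, which is -23/11.
List the singular points by increasing real part (a conjugate pair: the negative imaginary part first).

Radius of convergence at 0: 1/3.
At -1/3: a pole of order 1; residue -23/11.
At 1/2: an algebraic (square-root) branch point.


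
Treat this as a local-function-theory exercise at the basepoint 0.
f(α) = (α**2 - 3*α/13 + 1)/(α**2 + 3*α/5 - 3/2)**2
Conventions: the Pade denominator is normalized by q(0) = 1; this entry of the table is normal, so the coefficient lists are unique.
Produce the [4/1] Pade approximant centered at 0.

The Pade approximant has numerator coefficients [4/9, -3046184/14709825, 200001272/220647375, -237140404/1103236875, 4437762496/5516184375]; denominator coefficients [1, -130147/125725].

Taylor coefficients needed (expand at 0): a_0 = 4/9, a_1 = 148/585, a_2 = 10252/8775, a_3 = 1616/1625, a_4 = 80464/43875, a_5 = 2082352/1096875.
Write the denominator as Q(α) = 1 + q1*α. Requiring Q*f - P = O(α^6) with deg P <= 4 kills the coefficients of α^5..α^5 in Q*f:
  α^5: a_5 + q1*a_4 = 0, i.e. 2082352/1096875 + (80464/43875)*q1 = 0.
Solving this linear system: q1 = -130147/125725.
The numerator is Q*f truncated at degree 4: P0 = a_0 = 4/9; P1 = a_1 + q1*a_0 = -3046184/14709825; P2 = a_2 + q1*a_1 = 200001272/220647375; P3 = a_3 + q1*a_2 = -237140404/1103236875; P4 = a_4 + q1*a_3 = 4437762496/5516184375.


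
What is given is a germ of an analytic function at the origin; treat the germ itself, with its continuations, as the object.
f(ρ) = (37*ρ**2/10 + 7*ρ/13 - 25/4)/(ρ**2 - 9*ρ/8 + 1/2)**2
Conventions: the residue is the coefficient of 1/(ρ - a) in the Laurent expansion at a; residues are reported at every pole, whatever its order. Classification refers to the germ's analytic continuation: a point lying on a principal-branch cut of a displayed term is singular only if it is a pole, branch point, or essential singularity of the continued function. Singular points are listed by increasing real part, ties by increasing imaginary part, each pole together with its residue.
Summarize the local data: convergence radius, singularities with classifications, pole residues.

Denominator factor (ρ**2 - 9*ρ/8 + 1/2)^2: discriminant -47/64, complex-conjugate roots (9/16) + ((1/16)*sqrt(47))*i and (9/16) - ((1/16)*sqrt(47))*i; poles of order 2, moduli (1/2)*sqrt(2) and (1/2)*sqrt(2).
The radius of convergence is the smallest modulus among the singular points: (1/2)*sqrt(2).
The factor ρ**2 - 9*ρ/8 + 1/2 splits as (ρ - a)(ρ - a') with a = (9/16) - ((1/16)*sqrt(47))*i, a' = (9/16) + ((1/16)*sqrt(47))*i. At the order-2 pole a set g(ρ) = (ρ - a)^2*f(ρ) = [37*ρ**2/10 + 7*ρ/13 - 25/4] / (ρ - a')^2.
Order-2 pole: residue = g'(a); g'((9/16) - ((1/16)*sqrt(47))*i) = -((272704/143585)*sqrt(47))*i, so the residue is -((272704/143585)*sqrt(47))*i.
The factor ρ**2 - 9*ρ/8 + 1/2 splits as (ρ - a)(ρ - a') with a = (9/16) + ((1/16)*sqrt(47))*i, a' = (9/16) - ((1/16)*sqrt(47))*i. At the order-2 pole a set g(ρ) = (ρ - a)^2*f(ρ) = [37*ρ**2/10 + 7*ρ/13 - 25/4] / (ρ - a')^2.
Order-2 pole: residue = g'(a); g'((9/16) + ((1/16)*sqrt(47))*i) = ((272704/143585)*sqrt(47))*i, so the residue is ((272704/143585)*sqrt(47))*i.
List the singular points by increasing real part (a conjugate pair: the negative imaginary part first).

Radius of convergence at 0: (1/2)*sqrt(2).
At (9/16) - ((1/16)*sqrt(47))*i: a pole of order 2; residue -((272704/143585)*sqrt(47))*i.
At (9/16) + ((1/16)*sqrt(47))*i: a pole of order 2; residue ((272704/143585)*sqrt(47))*i.


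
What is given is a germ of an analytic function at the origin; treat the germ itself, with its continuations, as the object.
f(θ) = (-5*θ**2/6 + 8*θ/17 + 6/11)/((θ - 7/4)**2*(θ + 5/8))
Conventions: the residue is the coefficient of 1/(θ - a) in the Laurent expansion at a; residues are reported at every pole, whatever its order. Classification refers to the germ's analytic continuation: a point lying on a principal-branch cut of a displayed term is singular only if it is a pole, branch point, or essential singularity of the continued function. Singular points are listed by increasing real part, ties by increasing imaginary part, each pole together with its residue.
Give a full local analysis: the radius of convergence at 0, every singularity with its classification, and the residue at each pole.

Denominator factor (θ - 7/4)^2: pole of order 2 at 7/4, modulus 7/4.
Denominator factor (θ + 5/8): pole of order 1 at -5/8, modulus 5/8.
The radius of convergence is the smallest modulus among the singular points: 5/8.
At the order-1 pole -5/8 set g(θ) = (θ - (-5/8))*f(θ) = (-5*θ**2/6 + 8*θ/17 + 6/11)/(θ - 7/4)**2.
Simple pole: residue = g(a) at a = -5/8, which is -5327/405042.
At the order-2 pole 7/4 set g(θ) = (θ - (7/4))^2*f(θ) = (-5*θ**2/6 + 8*θ/17 + 6/11)/(θ + 5/8).
Order-2 pole: residue = g'(a); g'(7/4) = -55368/67507, so the residue is -55368/67507.
List the singular points by increasing real part (a conjugate pair: the negative imaginary part first).

Radius of convergence at 0: 5/8.
At -5/8: a pole of order 1; residue -5327/405042.
At 7/4: a pole of order 2; residue -55368/67507.


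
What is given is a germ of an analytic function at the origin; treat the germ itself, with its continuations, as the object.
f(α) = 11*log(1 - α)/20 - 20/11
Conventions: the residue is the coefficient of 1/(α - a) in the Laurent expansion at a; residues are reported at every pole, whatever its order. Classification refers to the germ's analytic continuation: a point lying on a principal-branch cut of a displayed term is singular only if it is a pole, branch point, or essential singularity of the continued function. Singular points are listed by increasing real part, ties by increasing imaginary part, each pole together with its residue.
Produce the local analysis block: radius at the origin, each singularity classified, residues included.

Branch term (11/20)*log(1 - α/(1)): its argument vanishes at α = 1, a logarithmic branch point, modulus 1.
The radius of convergence is the smallest modulus among the singular points: 1.

Radius of convergence at 0: 1.
At 1: a logarithmic branch point.


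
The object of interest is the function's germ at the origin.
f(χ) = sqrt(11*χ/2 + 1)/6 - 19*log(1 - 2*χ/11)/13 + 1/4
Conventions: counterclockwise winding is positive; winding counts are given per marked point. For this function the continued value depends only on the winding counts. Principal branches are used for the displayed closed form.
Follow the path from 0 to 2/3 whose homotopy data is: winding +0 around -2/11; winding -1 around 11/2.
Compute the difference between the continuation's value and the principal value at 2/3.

Continued minus principal equals (38/13)*pi*i.

The rational part is single-valued and drops out of the difference; each branch term changes only by its own monodromy.
(-19/13)*log(1 - χ/(11/2)): each positive loop around 11/2 adds 2*pi*i to the log, so winding -1 contributes (-19/13)*(-1)*2*pi*i = (38/13)*pi*i.
(1/6)*sqrt(1 - χ/(-2/11)): winding +0 is even, the square root returns to the same sheet, contribution 0.
Summing the contributions at χ = 2/3 gives (38/13)*pi*i.


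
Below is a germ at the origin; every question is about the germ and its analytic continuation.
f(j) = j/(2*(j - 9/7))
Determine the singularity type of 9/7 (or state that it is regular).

The point is a pole of order 1.

The denominator factor j - 9/7 vanishes at 9/7 and appears to the power 1; the numerator there equals 9/14, nonzero, and no other factor vanishes.
Hence a pole whose order is the multiplicity, 1.


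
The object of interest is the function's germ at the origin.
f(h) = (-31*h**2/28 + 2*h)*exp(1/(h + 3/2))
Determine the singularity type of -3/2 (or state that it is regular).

The exponent 1/(h - (-3/2)) has a pole at -3/2, so exp(1/(h - (-3/2))) takes every nonzero value near it: an essential singularity (not a pole of any order).

The point is an essential singularity.


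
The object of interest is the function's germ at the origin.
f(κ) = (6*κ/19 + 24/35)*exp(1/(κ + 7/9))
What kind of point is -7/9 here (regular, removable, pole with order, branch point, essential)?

The exponent 1/(κ - (-7/9)) has a pole at -7/9, so exp(1/(κ - (-7/9))) takes every nonzero value near it: an essential singularity (not a pole of any order).

The point is an essential singularity.


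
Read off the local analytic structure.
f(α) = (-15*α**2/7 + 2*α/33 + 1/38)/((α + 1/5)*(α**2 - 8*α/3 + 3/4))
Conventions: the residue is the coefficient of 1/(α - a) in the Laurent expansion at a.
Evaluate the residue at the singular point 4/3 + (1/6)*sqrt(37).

The factor α**2 - 8*α/3 + 3/4 splits as (α - a)(α - a') with a = 4/3 + (1/6)*sqrt(37), a' = 4/3 - (1/6)*sqrt(37). At the order-1 pole a set g(α) = (α - a)*f(α) = [(-15*α**2/7 + 2*α/33 + 1/38)/(α + 1/5)] / (α - a').
Simple pole: residue = g(a) at a = 4/3 + (1/6)*sqrt(37), which is -173315/165946 - (4270415/21490007)*sqrt(37).

The residue is -173315/165946 - (4270415/21490007)*sqrt(37).


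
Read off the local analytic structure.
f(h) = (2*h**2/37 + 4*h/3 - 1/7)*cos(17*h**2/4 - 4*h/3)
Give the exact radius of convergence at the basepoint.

The factor cos(17*h**2/4 - 4*h/3) is entire and contributes no finite singular point.
The polynomial part has no poles.
No finite singular points: the Taylor series at 0 converges everywhere.

The radius of convergence is infinite.


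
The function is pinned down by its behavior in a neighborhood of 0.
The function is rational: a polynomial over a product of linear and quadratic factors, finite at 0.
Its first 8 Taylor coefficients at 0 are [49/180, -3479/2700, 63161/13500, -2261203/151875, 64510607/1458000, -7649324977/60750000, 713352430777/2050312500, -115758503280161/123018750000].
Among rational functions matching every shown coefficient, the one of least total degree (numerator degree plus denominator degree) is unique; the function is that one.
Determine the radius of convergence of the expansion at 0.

The radius of convergence is -4/5 + (1/35)*sqrt(1834).

No rational of total degree below 6 reproduces all 8 coefficients; solving the [0/6] Pade equations on them gives f(β) = 3/(5*(β**2 - 8*β/5 - 6/7)**2*(β**2 + 3*β + 3)), whose expansion matches every shown term.
Denominator factor (β**2 + 3*β + 3): discriminant -3, complex-conjugate roots (-3/2) + ((1/2)*sqrt(3))*i and (-3/2) - ((1/2)*sqrt(3))*i; poles of order 1, moduli sqrt(3) and sqrt(3).
Denominator factor (β**2 - 8*β/5 - 6/7)^2: discriminant 1048/175, real irrational roots 4/5 + (1/35)*sqrt(1834) and 4/5 - (1/35)*sqrt(1834); poles of order 2, moduli 4/5 + (1/35)*sqrt(1834) and -4/5 + (1/35)*sqrt(1834).
The radius of convergence is the smallest modulus among the singular points: -4/5 + (1/35)*sqrt(1834).


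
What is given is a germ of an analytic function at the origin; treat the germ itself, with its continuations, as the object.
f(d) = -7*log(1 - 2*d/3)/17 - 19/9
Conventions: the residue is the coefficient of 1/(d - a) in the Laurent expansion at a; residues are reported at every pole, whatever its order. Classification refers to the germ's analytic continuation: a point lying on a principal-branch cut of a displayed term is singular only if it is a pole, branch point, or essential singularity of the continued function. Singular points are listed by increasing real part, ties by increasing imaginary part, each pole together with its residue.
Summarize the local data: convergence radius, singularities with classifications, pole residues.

Branch term (-7/17)*log(1 - d/(3/2)): its argument vanishes at d = 3/2, a logarithmic branch point, modulus 3/2.
The radius of convergence is the smallest modulus among the singular points: 3/2.

Radius of convergence at 0: 3/2.
At 3/2: a logarithmic branch point.


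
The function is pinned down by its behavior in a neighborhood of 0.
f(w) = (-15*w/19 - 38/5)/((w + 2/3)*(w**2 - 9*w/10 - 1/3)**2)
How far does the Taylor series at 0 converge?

Denominator factor (w**2 - 9*w/10 - 1/3)^2: discriminant 643/300, real irrational roots 9/20 + (1/60)*sqrt(1929) and 9/20 - (1/60)*sqrt(1929); poles of order 2, moduli 9/20 + (1/60)*sqrt(1929) and -9/20 + (1/60)*sqrt(1929).
Denominator factor (w + 2/3): pole of order 1 at -2/3, modulus 2/3.
The radius of convergence is the smallest modulus among the singular points: -9/20 + (1/60)*sqrt(1929).

The radius of convergence is -9/20 + (1/60)*sqrt(1929).


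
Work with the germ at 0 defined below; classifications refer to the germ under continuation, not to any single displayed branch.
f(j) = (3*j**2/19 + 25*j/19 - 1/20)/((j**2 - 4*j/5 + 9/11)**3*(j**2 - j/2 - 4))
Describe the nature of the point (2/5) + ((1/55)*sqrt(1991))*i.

The denominator factor j**2 - 4*j/5 + 9/11 vanishes at (2/5) + ((1/55)*sqrt(1991))*i and appears to the power 3; the numerator there equals (8311/20900) + ((137/5225)*sqrt(1991))*i, nonzero, and no other factor vanishes.
Hence a pole whose order is the multiplicity, 3.

The point is a pole of order 3.


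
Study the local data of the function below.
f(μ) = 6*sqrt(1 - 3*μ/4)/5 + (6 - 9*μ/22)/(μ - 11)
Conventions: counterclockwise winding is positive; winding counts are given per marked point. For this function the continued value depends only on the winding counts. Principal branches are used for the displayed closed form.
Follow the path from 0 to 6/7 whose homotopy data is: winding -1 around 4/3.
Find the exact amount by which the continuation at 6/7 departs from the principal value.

Continued minus principal equals -(6/35)*sqrt(70).

The rational part is single-valued and drops out of the difference; each branch term changes only by its own monodromy.
(6/5)*sqrt(1 - μ/(4/3)): winding -1 is odd, the square root flips sign, contributing -2*(6/5)*sqrt(1 - (6/7)/(4/3)) = -2*(6/5)*sqrt(5/14) = -(6/35)*sqrt(70).
Summing the contributions at μ = 6/7 gives -(6/35)*sqrt(70).


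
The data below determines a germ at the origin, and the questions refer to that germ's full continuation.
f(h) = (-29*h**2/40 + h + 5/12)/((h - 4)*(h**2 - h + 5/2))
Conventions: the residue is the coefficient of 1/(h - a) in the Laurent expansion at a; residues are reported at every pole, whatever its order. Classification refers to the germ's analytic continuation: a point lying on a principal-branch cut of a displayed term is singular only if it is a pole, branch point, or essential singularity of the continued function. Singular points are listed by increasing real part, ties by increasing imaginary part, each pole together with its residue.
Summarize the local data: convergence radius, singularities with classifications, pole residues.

Denominator factor (h - 4): pole of order 1 at 4, modulus 4.
Denominator factor (h**2 - h + 5/2): discriminant -9, complex-conjugate roots (1/2) + (3/2)*i and (1/2) - (3/2)*i; poles of order 1, moduli (1/2)*sqrt(10) and (1/2)*sqrt(10).
The radius of convergence is the smallest modulus among the singular points: (1/2)*sqrt(10).
The factor h**2 - h + 5/2 splits as (h - a)(h - a') with a = (1/2) - (3/2)*i, a' = (1/2) + (3/2)*i. At the order-1 pole a set g(h) = (h - a)*f(h) = [(-29*h**2/40 + h + 5/12)/(h - 4)] / (h - a').
Simple pole: residue = g(a) at a = (1/2) - (3/2)*i, which is (-799/6960) - (3679/20880)*i.
The factor h**2 - h + 5/2 splits as (h - a)(h - a') with a = (1/2) + (3/2)*i, a' = (1/2) - (3/2)*i. At the order-1 pole a set g(h) = (h - a)*f(h) = [(-29*h**2/40 + h + 5/12)/(h - 4)] / (h - a').
Simple pole: residue = g(a) at a = (1/2) + (3/2)*i, which is (-799/6960) + (3679/20880)*i.
At the order-1 pole 4 set g(h) = (h - (4))*f(h) = (-29*h**2/40 + h + 5/12)/(h**2 - h + 5/2).
Simple pole: residue = g(a) at a = 4, which is -431/870.
List the singular points by increasing real part (a conjugate pair: the negative imaginary part first).

Radius of convergence at 0: (1/2)*sqrt(10).
At (1/2) - (3/2)*i: a pole of order 1; residue (-799/6960) - (3679/20880)*i.
At (1/2) + (3/2)*i: a pole of order 1; residue (-799/6960) + (3679/20880)*i.
At 4: a pole of order 1; residue -431/870.
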